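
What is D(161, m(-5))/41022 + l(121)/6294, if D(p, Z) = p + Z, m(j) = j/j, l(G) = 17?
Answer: 95389/14344026 ≈ 0.0066501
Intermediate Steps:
m(j) = 1
D(p, Z) = Z + p
D(161, m(-5))/41022 + l(121)/6294 = (1 + 161)/41022 + 17/6294 = 162*(1/41022) + 17*(1/6294) = 9/2279 + 17/6294 = 95389/14344026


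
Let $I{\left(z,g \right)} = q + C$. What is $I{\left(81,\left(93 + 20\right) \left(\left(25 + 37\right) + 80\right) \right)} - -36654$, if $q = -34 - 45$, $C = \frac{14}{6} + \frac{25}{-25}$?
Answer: $\frac{109729}{3} \approx 36576.0$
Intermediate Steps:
$C = \frac{4}{3}$ ($C = 14 \cdot \frac{1}{6} + 25 \left(- \frac{1}{25}\right) = \frac{7}{3} - 1 = \frac{4}{3} \approx 1.3333$)
$q = -79$ ($q = -34 - 45 = -79$)
$I{\left(z,g \right)} = - \frac{233}{3}$ ($I{\left(z,g \right)} = -79 + \frac{4}{3} = - \frac{233}{3}$)
$I{\left(81,\left(93 + 20\right) \left(\left(25 + 37\right) + 80\right) \right)} - -36654 = - \frac{233}{3} - -36654 = - \frac{233}{3} + 36654 = \frac{109729}{3}$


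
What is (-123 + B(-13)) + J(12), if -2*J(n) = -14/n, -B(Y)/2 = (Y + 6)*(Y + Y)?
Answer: -5837/12 ≈ -486.42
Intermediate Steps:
B(Y) = -4*Y*(6 + Y) (B(Y) = -2*(Y + 6)*(Y + Y) = -2*(6 + Y)*2*Y = -4*Y*(6 + Y))
J(n) = 7/n (J(n) = -(-7)/n = 7/n)
(-123 + B(-13)) + J(12) = (-123 - 4*(-13)*(6 - 13)) + 7/12 = (-123 - 4*(-13)*(-7)) + 7*(1/12) = (-123 - 364) + 7/12 = -487 + 7/12 = -5837/12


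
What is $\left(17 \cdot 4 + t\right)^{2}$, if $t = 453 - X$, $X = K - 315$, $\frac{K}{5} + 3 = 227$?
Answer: $80656$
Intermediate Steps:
$K = 1120$ ($K = -15 + 5 \cdot 227 = -15 + 1135 = 1120$)
$X = 805$ ($X = 1120 - 315 = 805$)
$t = -352$ ($t = 453 - 805 = -352$)
$\left(17 \cdot 4 + t\right)^{2} = \left(17 \cdot 4 - 352\right)^{2} = \left(68 - 352\right)^{2} = \left(-284\right)^{2} = 80656$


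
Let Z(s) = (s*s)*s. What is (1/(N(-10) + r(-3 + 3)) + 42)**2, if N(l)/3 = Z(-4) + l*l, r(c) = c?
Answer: 20584369/11664 ≈ 1764.8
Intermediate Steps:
Z(s) = s**3 (Z(s) = s**2*s = s**3)
N(l) = -192 + 3*l**2 (N(l) = 3*((-4)**3 + l*l) = 3*(-64 + l**2) = -192 + 3*l**2)
(1/(N(-10) + r(-3 + 3)) + 42)**2 = (1/((-192 + 3*(-10)**2) + (-3 + 3)) + 42)**2 = (1/((-192 + 3*100) + 0) + 42)**2 = (1/((-192 + 300) + 0) + 42)**2 = (1/(108 + 0) + 42)**2 = (1/108 + 42)**2 = (4537/108)**2 = 20584369/11664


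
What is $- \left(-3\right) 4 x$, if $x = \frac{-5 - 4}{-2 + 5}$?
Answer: $-36$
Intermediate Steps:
$x = -3$ ($x = - \frac{9}{3} = \left(-9\right) \frac{1}{3} = -3$)
$- \left(-3\right) 4 x = - \left(-3\right) 4 \left(-3\right) = \left(-1\right) \left(-12\right) \left(-3\right) = 12 \left(-3\right) = -36$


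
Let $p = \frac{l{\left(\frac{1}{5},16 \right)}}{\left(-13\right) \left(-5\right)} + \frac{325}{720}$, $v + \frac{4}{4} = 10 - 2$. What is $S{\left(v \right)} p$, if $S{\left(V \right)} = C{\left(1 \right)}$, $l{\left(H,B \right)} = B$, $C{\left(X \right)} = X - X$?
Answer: $0$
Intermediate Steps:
$C{\left(X \right)} = 0$
$v = 7$ ($v = -1 + \left(10 - 2\right) = -1 + 8 = 7$)
$S{\left(V \right)} = 0$
$p = \frac{6529}{9360}$ ($p = \frac{16}{\left(-13\right) \left(-5\right)} + \frac{325}{720} = \frac{16}{65} + 325 \cdot \frac{1}{720} = 16 \cdot \frac{1}{65} + \frac{65}{144} = \frac{16}{65} + \frac{65}{144} = \frac{6529}{9360} \approx 0.69754$)
$S{\left(v \right)} p = 0 \cdot \frac{6529}{9360} = 0$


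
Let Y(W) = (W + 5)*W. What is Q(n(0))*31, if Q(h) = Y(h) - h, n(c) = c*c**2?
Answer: 0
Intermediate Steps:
Y(W) = W*(5 + W) (Y(W) = (5 + W)*W = W*(5 + W))
n(c) = c**3
Q(h) = -h + h*(5 + h) (Q(h) = h*(5 + h) - h = -h + h*(5 + h))
Q(n(0))*31 = (0**3*(4 + 0**3))*31 = (0*(4 + 0))*31 = (0*4)*31 = 0*31 = 0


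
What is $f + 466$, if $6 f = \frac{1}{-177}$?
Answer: $\frac{494891}{1062} \approx 466.0$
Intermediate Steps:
$f = - \frac{1}{1062}$ ($f = \frac{1}{6 \left(-177\right)} = \frac{1}{6} \left(- \frac{1}{177}\right) = - \frac{1}{1062} \approx -0.00094162$)
$f + 466 = - \frac{1}{1062} + 466 = \frac{494891}{1062}$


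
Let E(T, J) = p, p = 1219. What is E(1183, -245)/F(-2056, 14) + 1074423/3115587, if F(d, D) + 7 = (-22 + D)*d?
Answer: 7154163032/17074455289 ≈ 0.41900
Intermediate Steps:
E(T, J) = 1219
F(d, D) = -7 + d*(-22 + D) (F(d, D) = -7 + (-22 + D)*d = -7 + d*(-22 + D))
E(1183, -245)/F(-2056, 14) + 1074423/3115587 = 1219/(-7 - 22*(-2056) + 14*(-2056)) + 1074423/3115587 = 1219/(-7 + 45232 - 28784) + 1074423*(1/3115587) = 1219/16441 + 358141/1038529 = 7154163032/17074455289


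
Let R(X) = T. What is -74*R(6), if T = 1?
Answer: -74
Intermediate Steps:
R(X) = 1
-74*R(6) = -74*1 = -74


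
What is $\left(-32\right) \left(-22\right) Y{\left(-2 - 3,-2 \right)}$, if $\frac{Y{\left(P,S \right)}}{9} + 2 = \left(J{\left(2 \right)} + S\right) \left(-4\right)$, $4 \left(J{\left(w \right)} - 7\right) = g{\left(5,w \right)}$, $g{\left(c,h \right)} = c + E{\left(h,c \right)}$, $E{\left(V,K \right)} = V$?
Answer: $-183744$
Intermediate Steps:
$g{\left(c,h \right)} = c + h$
$J{\left(w \right)} = \frac{33}{4} + \frac{w}{4}$ ($J{\left(w \right)} = 7 + \frac{5 + w}{4} = 7 + \left(\frac{5}{4} + \frac{w}{4}\right) = \frac{33}{4} + \frac{w}{4}$)
$Y{\left(P,S \right)} = -333 - 36 S$ ($Y{\left(P,S \right)} = -18 + 9 \left(\left(\frac{33}{4} + \frac{1}{4} \cdot 2\right) + S\right) \left(-4\right) = -18 + 9 \left(\left(\frac{33}{4} + \frac{1}{2}\right) + S\right) \left(-4\right) = -18 + 9 \left(\frac{35}{4} + S\right) \left(-4\right) = -18 + 9 \left(-35 - 4 S\right) = -18 - \left(315 + 36 S\right) = -333 - 36 S$)
$\left(-32\right) \left(-22\right) Y{\left(-2 - 3,-2 \right)} = \left(-32\right) \left(-22\right) \left(-333 - -72\right) = 704 \left(-333 + 72\right) = 704 \left(-261\right) = -183744$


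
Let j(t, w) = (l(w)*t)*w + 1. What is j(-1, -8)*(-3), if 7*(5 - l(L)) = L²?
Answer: 675/7 ≈ 96.429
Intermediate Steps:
l(L) = 5 - L²/7
j(t, w) = 1 + t*w*(5 - w²/7) (j(t, w) = ((5 - w²/7)*t)*w + 1 = (t*(5 - w²/7))*w + 1 = t*w*(5 - w²/7) + 1 = 1 + t*w*(5 - w²/7))
j(-1, -8)*(-3) = (1 - ⅐*(-1)*(-8)*(-35 + (-8)²))*(-3) = (1 - ⅐*(-1)*(-8)*(-35 + 64))*(-3) = (1 - ⅐*(-1)*(-8)*29)*(-3) = (1 - 232/7)*(-3) = -225/7*(-3) = 675/7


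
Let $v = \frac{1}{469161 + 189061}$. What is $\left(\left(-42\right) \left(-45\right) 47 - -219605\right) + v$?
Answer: $\frac{203018702571}{658222} \approx 3.0844 \cdot 10^{5}$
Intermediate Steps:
$v = \frac{1}{658222} \approx 1.5192 \cdot 10^{-6}$
$\left(\left(-42\right) \left(-45\right) 47 - -219605\right) + v = \left(\left(-42\right) \left(-45\right) 47 - -219605\right) + \frac{1}{658222} = \left(1890 \cdot 47 + 219605\right) + \frac{1}{658222} = \left(88830 + 219605\right) + \frac{1}{658222} = 308435 + \frac{1}{658222} = \frac{203018702571}{658222}$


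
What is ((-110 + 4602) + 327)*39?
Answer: 187941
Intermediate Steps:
((-110 + 4602) + 327)*39 = (4492 + 327)*39 = 4819*39 = 187941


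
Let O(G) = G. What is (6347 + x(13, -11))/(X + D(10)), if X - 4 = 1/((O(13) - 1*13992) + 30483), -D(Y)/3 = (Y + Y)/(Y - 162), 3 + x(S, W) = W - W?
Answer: 1989326144/1378103 ≈ 1443.5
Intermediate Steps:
x(S, W) = -3 (x(S, W) = -3 + (W - W) = -3 + 0 = -3)
D(Y) = -6*Y/(-162 + Y) (D(Y) = -3*(Y + Y)/(Y - 162) = -3*2*Y/(-162 + Y) = -6*Y/(-162 + Y))
X = 66017/16504 (X = 4 + 1/((13 - 1*13992) + 30483) = 4 + 1/((13 - 13992) + 30483) = 4 + 1/(-13979 + 30483) = 4 + 1/16504 = 66017/16504 ≈ 4.0001)
(6347 + x(13, -11))/(X + D(10)) = (6347 - 3)/(66017/16504 - 6*10/(-162 + 10)) = 6344/(66017/16504 - 6*10/(-152)) = 6344/(66017/16504 - 6*10*(-1/152)) = 6344/(66017/16504 + 15/38) = 6344/(1378103/313576) = 6344*(313576/1378103) = 1989326144/1378103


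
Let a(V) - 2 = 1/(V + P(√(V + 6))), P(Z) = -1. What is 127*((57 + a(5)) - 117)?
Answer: -29337/4 ≈ -7334.3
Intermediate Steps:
a(V) = 2 + 1/(-1 + V) (a(V) = 2 + 1/(V - 1) = 2 + 1/(-1 + V))
127*((57 + a(5)) - 117) = 127*((57 + (-1 + 2*5)/(-1 + 5)) - 117) = 127*((57 + (-1 + 10)/4) - 117) = 127*((57 + (¼)*9) - 117) = 127*((57 + 9/4) - 117) = 127*(237/4 - 117) = 127*(-231/4) = -29337/4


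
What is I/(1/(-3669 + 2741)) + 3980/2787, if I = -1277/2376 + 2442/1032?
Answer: -20118437248/11864259 ≈ -1695.7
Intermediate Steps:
I = 186847/102168 (I = -1277*1/2376 + 2442*(1/1032) = -1277/2376 + 407/172 = 186847/102168 ≈ 1.8288)
I/(1/(-3669 + 2741)) + 3980/2787 = 186847/(102168*(1/(-3669 + 2741))) + 3980/2787 = 186847/(102168*(1/(-928))) + 3980*(1/2787) = 186847/(102168*(-1/928)) + 3980/2787 = (186847/102168)*(-928) + 3980/2787 = -21674252/12771 + 3980/2787 = -20118437248/11864259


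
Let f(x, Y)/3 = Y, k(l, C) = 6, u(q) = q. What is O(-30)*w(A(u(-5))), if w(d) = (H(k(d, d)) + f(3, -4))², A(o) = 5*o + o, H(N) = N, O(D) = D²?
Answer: 32400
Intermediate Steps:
f(x, Y) = 3*Y
A(o) = 6*o
w(d) = 36 (w(d) = (6 + 3*(-4))² = (6 - 12)² = (-6)² = 36)
O(-30)*w(A(u(-5))) = (-30)²*36 = 900*36 = 32400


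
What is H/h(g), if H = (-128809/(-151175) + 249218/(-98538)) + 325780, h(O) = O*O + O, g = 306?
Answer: 1213237742969273/349851331533825 ≈ 3.4679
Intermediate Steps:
h(O) = O + O² (h(O) = O² + O = O + O²)
H = 2426475485938546/7448241075 (H = (-128809*(-1/151175) + 249218*(-1/98538)) + 325780 = (128809/151175 - 124609/49269) + 325780 = -12491474954/7448241075 + 325780 = 2426475485938546/7448241075 ≈ 3.2578e+5)
H/h(g) = 2426475485938546/(7448241075*((306*(1 + 306)))) = 2426475485938546/(7448241075*((306*307))) = (2426475485938546/7448241075)/93942 = (2426475485938546/7448241075)*(1/93942) = 1213237742969273/349851331533825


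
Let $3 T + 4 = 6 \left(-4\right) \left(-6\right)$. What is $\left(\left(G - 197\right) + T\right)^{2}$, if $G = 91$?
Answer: $\frac{31684}{9} \approx 3520.4$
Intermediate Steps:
$T = \frac{140}{3}$ ($T = - \frac{4}{3} + \frac{6 \left(-4\right) \left(-6\right)}{3} = - \frac{4}{3} + \frac{\left(-24\right) \left(-6\right)}{3} = - \frac{4}{3} + \frac{1}{3} \cdot 144 = - \frac{4}{3} + 48 = \frac{140}{3} \approx 46.667$)
$\left(\left(G - 197\right) + T\right)^{2} = \left(\left(91 - 197\right) + \frac{140}{3}\right)^{2} = \left(-106 + \frac{140}{3}\right)^{2} = \left(- \frac{178}{3}\right)^{2} = \frac{31684}{9}$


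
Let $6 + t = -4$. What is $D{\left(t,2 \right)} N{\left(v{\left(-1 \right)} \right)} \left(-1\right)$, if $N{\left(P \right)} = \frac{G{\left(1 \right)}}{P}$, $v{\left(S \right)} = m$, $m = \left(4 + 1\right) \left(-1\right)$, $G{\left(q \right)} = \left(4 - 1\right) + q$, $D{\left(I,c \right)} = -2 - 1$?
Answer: $- \frac{12}{5} \approx -2.4$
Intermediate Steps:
$t = -10$ ($t = -6 - 4 = -10$)
$D{\left(I,c \right)} = -3$ ($D{\left(I,c \right)} = -2 - 1 = -3$)
$G{\left(q \right)} = 3 + q$
$m = -5$ ($m = 5 \left(-1\right) = -5$)
$v{\left(S \right)} = -5$
$N{\left(P \right)} = \frac{4}{P}$ ($N{\left(P \right)} = \frac{3 + 1}{P} = \frac{4}{P}$)
$D{\left(t,2 \right)} N{\left(v{\left(-1 \right)} \right)} \left(-1\right) = - 3 \frac{4}{-5} \left(-1\right) = - 3 \cdot 4 \left(- \frac{1}{5}\right) \left(-1\right) = \left(-3\right) \left(- \frac{4}{5}\right) \left(-1\right) = \frac{12}{5} \left(-1\right) = - \frac{12}{5}$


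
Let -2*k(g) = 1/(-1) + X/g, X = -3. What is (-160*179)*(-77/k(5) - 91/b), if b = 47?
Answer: 132166440/47 ≈ 2.8121e+6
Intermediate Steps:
k(g) = ½ + 3/(2*g) (k(g) = -(1/(-1) - 3/g)/2 = -(1*(-1) - 3/g)/2 = -(-1 - 3/g)/2 = ½ + 3/(2*g))
(-160*179)*(-77/k(5) - 91/b) = (-160*179)*(-77*10/(3 + 5) - 91/47) = -28640*(-77/((½)*(⅕)*8) - 91*1/47) = -28640*(-77/⅘ - 91/47) = -28640*(-77*5/4 - 91/47) = -28640*(-385/4 - 91/47) = -28640*(-18459/188) = 132166440/47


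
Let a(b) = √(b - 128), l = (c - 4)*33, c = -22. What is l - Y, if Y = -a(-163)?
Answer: -858 + I*√291 ≈ -858.0 + 17.059*I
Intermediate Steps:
l = -858 (l = (-22 - 4)*33 = -26*33 = -858)
a(b) = √(-128 + b)
Y = -I*√291 (Y = -√(-128 - 163) = -√(-291) = -I*√291 ≈ -17.059*I)
l - Y = -858 - (-1)*I*√291 = -858 + I*√291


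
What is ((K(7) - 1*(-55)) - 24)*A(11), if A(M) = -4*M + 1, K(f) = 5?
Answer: -1548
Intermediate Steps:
A(M) = 1 - 4*M
((K(7) - 1*(-55)) - 24)*A(11) = ((5 - 1*(-55)) - 24)*(1 - 4*11) = ((5 + 55) - 24)*(1 - 44) = (60 - 24)*(-43) = 36*(-43) = -1548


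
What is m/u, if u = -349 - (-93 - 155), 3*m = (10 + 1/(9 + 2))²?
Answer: -4107/12221 ≈ -0.33606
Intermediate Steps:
m = 4107/121 (m = (10 + 1/(9 + 2))²/3 = (10 + 1/11)²/3 = (111/11)²/3 = (⅓)*(12321/121) = 4107/121 ≈ 33.942)
u = -101 (u = -349 - 1*(-248) = -349 + 248 = -101)
m/u = (4107/121)/(-101) = (4107/121)*(-1/101) = -4107/12221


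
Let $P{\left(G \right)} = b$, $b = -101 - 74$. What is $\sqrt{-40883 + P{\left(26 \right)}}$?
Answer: $3 i \sqrt{4562} \approx 202.63 i$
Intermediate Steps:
$b = -175$ ($b = -101 - 74 = -175$)
$P{\left(G \right)} = -175$
$\sqrt{-40883 + P{\left(26 \right)}} = \sqrt{-40883 - 175} = \sqrt{-41058} = 3 i \sqrt{4562}$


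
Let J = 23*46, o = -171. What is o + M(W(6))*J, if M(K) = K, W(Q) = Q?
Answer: 6177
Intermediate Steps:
J = 1058
o + M(W(6))*J = -171 + 6*1058 = -171 + 6348 = 6177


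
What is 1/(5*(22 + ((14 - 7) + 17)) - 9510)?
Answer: -1/9280 ≈ -0.00010776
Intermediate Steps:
1/(5*(22 + ((14 - 7) + 17)) - 9510) = 1/(5*(22 + (7 + 17)) - 9510) = 1/(5*(22 + 24) - 9510) = 1/(5*46 - 9510) = 1/(230 - 9510) = 1/(-9280) = -1/9280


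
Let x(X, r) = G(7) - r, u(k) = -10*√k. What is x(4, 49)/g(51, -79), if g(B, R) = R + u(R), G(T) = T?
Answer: 42/179 - 420*I*√79/14141 ≈ 0.23464 - 0.26399*I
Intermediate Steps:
x(X, r) = 7 - r
g(B, R) = R - 10*√R
x(4, 49)/g(51, -79) = (7 - 1*49)/(-79 - 10*I*√79) = (7 - 49)/(-79 - 10*I*√79) = -42/(-79 - 10*I*√79)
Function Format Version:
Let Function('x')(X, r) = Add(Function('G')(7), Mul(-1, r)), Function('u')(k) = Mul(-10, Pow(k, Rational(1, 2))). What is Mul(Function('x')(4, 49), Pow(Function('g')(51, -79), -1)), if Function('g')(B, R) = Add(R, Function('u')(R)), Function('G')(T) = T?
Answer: Add(Rational(42, 179), Mul(Rational(-420, 14141), I, Pow(79, Rational(1, 2)))) ≈ Add(0.23464, Mul(-0.26399, I))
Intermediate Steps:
Function('x')(X, r) = Add(7, Mul(-1, r))
Function('g')(B, R) = Add(R, Mul(-10, Pow(R, Rational(1, 2))))
Mul(Function('x')(4, 49), Pow(Function('g')(51, -79), -1)) = Mul(Add(7, Mul(-1, 49)), Pow(Add(-79, Mul(-10, Pow(-79, Rational(1, 2)))), -1)) = Mul(Add(7, -49), Pow(Add(-79, Mul(-10, Mul(I, Pow(79, Rational(1, 2))))), -1)) = Mul(-42, Pow(Add(-79, Mul(-10, I, Pow(79, Rational(1, 2)))), -1))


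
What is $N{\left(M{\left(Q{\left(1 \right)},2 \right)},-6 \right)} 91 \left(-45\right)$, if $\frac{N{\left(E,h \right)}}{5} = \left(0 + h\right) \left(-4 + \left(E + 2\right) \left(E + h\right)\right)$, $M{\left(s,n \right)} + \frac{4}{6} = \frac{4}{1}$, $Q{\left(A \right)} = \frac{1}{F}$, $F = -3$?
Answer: $-2238600$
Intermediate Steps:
$Q{\left(A \right)} = - \frac{1}{3}$ ($Q{\left(A \right)} = \frac{1}{-3} = - \frac{1}{3}$)
$M{\left(s,n \right)} = \frac{10}{3}$ ($M{\left(s,n \right)} = - \frac{2}{3} + \frac{4}{1} = - \frac{2}{3} + 4 \cdot 1 = - \frac{2}{3} + 4 = \frac{10}{3}$)
$N{\left(E,h \right)} = 5 h \left(-4 + \left(2 + E\right) \left(E + h\right)\right)$ ($N{\left(E,h \right)} = 5 \left(0 + h\right) \left(-4 + \left(E + 2\right) \left(E + h\right)\right) = 5 h \left(-4 + \left(2 + E\right) \left(E + h\right)\right)$)
$N{\left(M{\left(Q{\left(1 \right)},2 \right)},-6 \right)} 91 \left(-45\right) = 5 \left(-6\right) \left(-4 + \left(\frac{10}{3}\right)^{2} + 2 \cdot \frac{10}{3} + 2 \left(-6\right) + \frac{10}{3} \left(-6\right)\right) 91 \left(-45\right) = 5 \left(-6\right) \left(-4 + \frac{100}{9} + \frac{20}{3} - 12 - 20\right) 91 \left(-45\right) = 5 \left(-6\right) \left(- \frac{164}{9}\right) 91 \left(-45\right) = \frac{1640}{3} \cdot 91 \left(-45\right) = \frac{149240}{3} \left(-45\right) = -2238600$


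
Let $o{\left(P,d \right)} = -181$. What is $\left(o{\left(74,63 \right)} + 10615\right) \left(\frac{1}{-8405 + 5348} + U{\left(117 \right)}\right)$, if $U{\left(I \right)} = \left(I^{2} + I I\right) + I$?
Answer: $\frac{292333600292}{1019} \approx 2.8688 \cdot 10^{8}$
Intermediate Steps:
$U{\left(I \right)} = I + 2 I^{2}$ ($U{\left(I \right)} = \left(I^{2} + I^{2}\right) + I = 2 I^{2} + I = I + 2 I^{2}$)
$\left(o{\left(74,63 \right)} + 10615\right) \left(\frac{1}{-8405 + 5348} + U{\left(117 \right)}\right) = \left(-181 + 10615\right) \left(\frac{1}{-8405 + 5348} + 117 \left(1 + 2 \cdot 117\right)\right) = 10434 \left(\frac{1}{-3057} + 117 \left(1 + 234\right)\right) = 10434 \left(- \frac{1}{3057} + 117 \cdot 235\right) = 10434 \left(- \frac{1}{3057} + 27495\right) = 10434 \cdot \frac{84052214}{3057} = \frac{292333600292}{1019}$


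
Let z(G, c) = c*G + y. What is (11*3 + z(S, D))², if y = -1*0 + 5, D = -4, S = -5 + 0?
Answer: 3364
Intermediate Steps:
S = -5
D = -4 (D = -1*4 = -4)
y = 5 (y = 0 + 5 = 5)
z(G, c) = 5 + G*c (z(G, c) = c*G + 5 = G*c + 5 = 5 + G*c)
(11*3 + z(S, D))² = (11*3 + (5 - 5*(-4)))² = (33 + (5 + 20))² = (33 + 25)² = 58² = 3364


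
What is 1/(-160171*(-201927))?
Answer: 1/32342849517 ≈ 3.0919e-11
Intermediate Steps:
1/(-160171*(-201927)) = -1/160171*(-1/201927) = 1/32342849517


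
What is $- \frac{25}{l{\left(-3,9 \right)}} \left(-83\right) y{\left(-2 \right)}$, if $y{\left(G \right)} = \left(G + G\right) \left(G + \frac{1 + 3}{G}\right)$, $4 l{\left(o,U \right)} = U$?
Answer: $\frac{132800}{9} \approx 14756.0$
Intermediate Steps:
$l{\left(o,U \right)} = \frac{U}{4}$
$y{\left(G \right)} = 2 G \left(G + \frac{4}{G}\right)$
$- \frac{25}{l{\left(-3,9 \right)}} \left(-83\right) y{\left(-2 \right)} = - \frac{25}{\frac{1}{4} \cdot 9} \left(-83\right) \left(8 + 2 \left(-2\right)^{2}\right) = - \frac{25}{\frac{9}{4}} \left(-83\right) \left(8 + 2 \cdot 4\right) = \left(-25\right) \frac{4}{9} \left(-83\right) \left(8 + 8\right) = \left(- \frac{100}{9}\right) \left(-83\right) 16 = \frac{8300}{9} \cdot 16 = \frac{132800}{9}$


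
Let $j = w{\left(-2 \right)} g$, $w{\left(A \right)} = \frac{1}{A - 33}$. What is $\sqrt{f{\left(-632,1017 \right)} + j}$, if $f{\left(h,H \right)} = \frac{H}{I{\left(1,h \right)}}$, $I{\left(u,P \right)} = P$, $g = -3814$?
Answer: $\frac{\sqrt{13132937090}}{11060} \approx 10.362$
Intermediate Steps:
$w{\left(A \right)} = \frac{1}{-33 + A}$
$f{\left(h,H \right)} = \frac{H}{h}$
$j = \frac{3814}{35}$ ($j = \frac{1}{-33 - 2} \left(-3814\right) = \frac{1}{-35} \left(-3814\right) = \left(- \frac{1}{35}\right) \left(-3814\right) = \frac{3814}{35} \approx 108.97$)
$\sqrt{f{\left(-632,1017 \right)} + j} = \sqrt{\frac{1017}{-632} + \frac{3814}{35}} = \sqrt{1017 \left(- \frac{1}{632}\right) + \frac{3814}{35}} = \sqrt{- \frac{1017}{632} + \frac{3814}{35}} = \sqrt{\frac{2374853}{22120}} = \frac{\sqrt{13132937090}}{11060}$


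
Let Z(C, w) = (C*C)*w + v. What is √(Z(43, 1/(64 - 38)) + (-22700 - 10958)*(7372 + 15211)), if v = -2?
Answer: I*√513826616342/26 ≈ 27570.0*I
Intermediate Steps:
Z(C, w) = -2 + w*C² (Z(C, w) = (C*C)*w - 2 = C²*w - 2 = w*C² - 2 = -2 + w*C²)
√(Z(43, 1/(64 - 38)) + (-22700 - 10958)*(7372 + 15211)) = √((-2 + 43²/(64 - 38)) + (-22700 - 10958)*(7372 + 15211)) = √((-2 + 1849/26) - 33658*22583) = √((-2 + (1/26)*1849) - 760098614) = √((-2 + 1849/26) - 760098614) = √(1797/26 - 760098614) = √(-19762562167/26) = I*√513826616342/26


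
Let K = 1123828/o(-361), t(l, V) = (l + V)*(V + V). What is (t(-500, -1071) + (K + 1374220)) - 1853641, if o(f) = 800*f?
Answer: 208344443243/72200 ≈ 2.8857e+6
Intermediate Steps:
t(l, V) = 2*V*(V + l) (t(l, V) = (V + l)*(2*V) = 2*V*(V + l))
K = -280957/72200 (K = 1123828/((800*(-361))) = 1123828/(-288800) = 1123828*(-1/288800) = -280957/72200 ≈ -3.8914)
(t(-500, -1071) + (K + 1374220)) - 1853641 = (2*(-1071)*(-1071 - 500) + (-280957/72200 + 1374220)) - 1853641 = (2*(-1071)*(-1571) + 99218403043/72200) - 1853641 = (3365082 + 99218403043/72200) - 1853641 = 342177323443/72200 - 1853641 = 208344443243/72200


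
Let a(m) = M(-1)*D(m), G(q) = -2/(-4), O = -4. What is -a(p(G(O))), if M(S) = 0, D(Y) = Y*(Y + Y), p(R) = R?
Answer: 0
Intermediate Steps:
G(q) = ½ (G(q) = -2*(-¼) = ½)
D(Y) = 2*Y² (D(Y) = Y*(2*Y) = 2*Y²)
a(m) = 0 (a(m) = 0*(2*m²) = 0)
-a(p(G(O))) = -1*0 = 0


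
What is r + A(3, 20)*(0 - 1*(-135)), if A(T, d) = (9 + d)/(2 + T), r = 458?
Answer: 1241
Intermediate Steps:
A(T, d) = (9 + d)/(2 + T)
r + A(3, 20)*(0 - 1*(-135)) = 458 + ((9 + 20)/(2 + 3))*(0 - 1*(-135)) = 458 + (29/5)*(0 + 135) = 458 + ((1/5)*29)*135 = 458 + (29/5)*135 = 458 + 783 = 1241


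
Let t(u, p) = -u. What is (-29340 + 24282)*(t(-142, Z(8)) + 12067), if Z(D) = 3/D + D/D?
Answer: -61753122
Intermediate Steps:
Z(D) = 1 + 3/D (Z(D) = 3/D + 1 = 1 + 3/D)
(-29340 + 24282)*(t(-142, Z(8)) + 12067) = (-29340 + 24282)*(-1*(-142) + 12067) = -5058*(142 + 12067) = -5058*12209 = -61753122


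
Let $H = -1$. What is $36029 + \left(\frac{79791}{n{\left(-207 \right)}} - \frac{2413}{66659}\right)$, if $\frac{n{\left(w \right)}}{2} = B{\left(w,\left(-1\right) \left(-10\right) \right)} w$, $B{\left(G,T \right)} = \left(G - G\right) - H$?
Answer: $\frac{329655418901}{9198942} \approx 35836.0$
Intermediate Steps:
$B{\left(G,T \right)} = 1$ ($B{\left(G,T \right)} = \left(G - G\right) - -1 = 0 + 1 = 1$)
$n{\left(w \right)} = 2 w$ ($n{\left(w \right)} = 2 \cdot 1 w = 2 w$)
$36029 + \left(\frac{79791}{n{\left(-207 \right)}} - \frac{2413}{66659}\right) = 36029 + \left(\frac{79791}{2 \left(-207\right)} - \frac{2413}{66659}\right) = 36029 + \left(\frac{79791}{-414} - \frac{2413}{66659}\right) = 36029 + \left(79791 \left(- \frac{1}{414}\right) - \frac{2413}{66659}\right) = 36029 - \frac{1773262417}{9198942} = \frac{329655418901}{9198942}$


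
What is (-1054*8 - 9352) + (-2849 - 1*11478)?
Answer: -32111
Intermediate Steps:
(-1054*8 - 9352) + (-2849 - 1*11478) = (-8432 - 9352) + (-2849 - 11478) = -17784 - 14327 = -32111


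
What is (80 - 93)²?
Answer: 169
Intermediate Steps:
(80 - 93)² = (-13)² = 169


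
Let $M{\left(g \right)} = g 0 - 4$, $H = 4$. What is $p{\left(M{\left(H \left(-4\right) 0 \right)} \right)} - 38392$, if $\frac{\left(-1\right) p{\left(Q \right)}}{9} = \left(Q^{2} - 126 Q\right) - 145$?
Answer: $-41767$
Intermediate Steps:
$M{\left(g \right)} = -4$ ($M{\left(g \right)} = 0 - 4 = -4$)
$p{\left(Q \right)} = 1305 - 9 Q^{2} + 1134 Q$ ($p{\left(Q \right)} = - 9 \left(\left(Q^{2} - 126 Q\right) - 145\right) = - 9 \left(-145 + Q^{2} - 126 Q\right) = 1305 - 9 Q^{2} + 1134 Q$)
$p{\left(M{\left(H \left(-4\right) 0 \right)} \right)} - 38392 = \left(1305 - 9 \left(-4\right)^{2} + 1134 \left(-4\right)\right) - 38392 = \left(1305 - 144 - 4536\right) - 38392 = -3375 - 38392 = -41767$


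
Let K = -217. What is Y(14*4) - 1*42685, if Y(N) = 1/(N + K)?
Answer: -6872286/161 ≈ -42685.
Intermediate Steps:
Y(N) = 1/(-217 + N) (Y(N) = 1/(N - 217) = 1/(-217 + N))
Y(14*4) - 1*42685 = 1/(-217 + 14*4) - 1*42685 = 1/(-217 + 56) - 42685 = 1/(-161) - 42685 = -1/161 - 42685 = -6872286/161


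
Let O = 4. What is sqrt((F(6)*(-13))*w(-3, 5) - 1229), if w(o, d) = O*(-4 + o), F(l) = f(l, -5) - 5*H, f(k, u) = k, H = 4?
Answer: 5*I*sqrt(253) ≈ 79.53*I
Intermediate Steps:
F(l) = -20 + l (F(l) = l - 5*4 = l - 20 = -20 + l)
w(o, d) = -16 + 4*o (w(o, d) = 4*(-4 + o) = -16 + 4*o)
sqrt((F(6)*(-13))*w(-3, 5) - 1229) = sqrt(((-20 + 6)*(-13))*(-16 + 4*(-3)) - 1229) = sqrt((-14*(-13))*(-16 - 12) - 1229) = sqrt(182*(-28) - 1229) = sqrt(-5096 - 1229) = sqrt(-6325) = 5*I*sqrt(253)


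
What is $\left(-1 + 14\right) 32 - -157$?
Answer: $573$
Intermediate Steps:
$\left(-1 + 14\right) 32 - -157 = 13 \cdot 32 + 157 = 416 + 157 = 573$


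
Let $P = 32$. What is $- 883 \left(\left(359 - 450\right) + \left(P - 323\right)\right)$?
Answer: $337306$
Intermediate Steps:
$- 883 \left(\left(359 - 450\right) + \left(P - 323\right)\right) = - 883 \left(\left(359 - 450\right) + \left(32 - 323\right)\right) = - 883 \left(-91 - 291\right) = \left(-883\right) \left(-382\right) = 337306$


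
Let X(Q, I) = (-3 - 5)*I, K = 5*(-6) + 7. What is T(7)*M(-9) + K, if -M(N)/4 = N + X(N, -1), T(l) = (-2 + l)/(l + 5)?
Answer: -64/3 ≈ -21.333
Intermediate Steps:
K = -23 (K = -30 + 7 = -23)
X(Q, I) = -8*I
T(l) = (-2 + l)/(5 + l)
M(N) = -32 - 4*N (M(N) = -4*(N - 8*(-1)) = -4*(N + 8) = -4*(8 + N) = -32 - 4*N)
T(7)*M(-9) + K = ((-2 + 7)/(5 + 7))*(-32 - 4*(-9)) - 23 = (5/12)*(-32 + 36) - 23 = ((1/12)*5)*4 - 23 = (5/12)*4 - 23 = 5/3 - 23 = -64/3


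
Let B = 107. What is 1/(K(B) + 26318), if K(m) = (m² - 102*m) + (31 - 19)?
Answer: 1/26865 ≈ 3.7223e-5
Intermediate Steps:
K(m) = 12 + m² - 102*m (K(m) = (m² - 102*m) + 12 = 12 + m² - 102*m)
1/(K(B) + 26318) = 1/((12 + 107² - 102*107) + 26318) = 1/((12 + 11449 - 10914) + 26318) = 1/(547 + 26318) = 1/26865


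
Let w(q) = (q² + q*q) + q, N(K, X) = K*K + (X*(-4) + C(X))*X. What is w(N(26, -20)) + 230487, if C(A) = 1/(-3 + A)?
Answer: 1023034935/529 ≈ 1.9339e+6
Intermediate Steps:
N(K, X) = K² + X*(1/(-3 + X) - 4*X) (N(K, X) = K*K + (X*(-4) + 1/(-3 + X))*X = K² + (-4*X + 1/(-3 + X))*X = K² + (1/(-3 + X) - 4*X)*X = K² + X*(1/(-3 + X) - 4*X))
w(q) = q + 2*q² (w(q) = (q² + q²) + q = 2*q² + q = q + 2*q²)
w(N(26, -20)) + 230487 = ((-20 + (-3 - 20)*(26² - 4*(-20)²))/(-3 - 20))*(1 + 2*((-20 + (-3 - 20)*(26² - 4*(-20)²))/(-3 - 20))) + 230487 = ((-20 - 23*(676 - 4*400))/(-23))*(1 + 2*((-20 - 23*(676 - 4*400))/(-23))) + 230487 = (-(-20 - 23*(676 - 1600))/23)*(1 + 2*(-(-20 - 23*(676 - 1600))/23)) + 230487 = (-(-20 - 23*(-924))/23)*(1 + 2*(-(-20 - 23*(-924))/23)) + 230487 = (-(-20 + 21252)/23)*(1 + 2*(-(-20 + 21252)/23)) + 230487 = (-1/23*21232)*(1 + 2*(-1/23*21232)) + 230487 = -21232*(1 + 2*(-21232/23))/23 + 230487 = -21232*(1 - 42464/23)/23 + 230487 = -21232/23*(-42441/23) + 230487 = 901107312/529 + 230487 = 1023034935/529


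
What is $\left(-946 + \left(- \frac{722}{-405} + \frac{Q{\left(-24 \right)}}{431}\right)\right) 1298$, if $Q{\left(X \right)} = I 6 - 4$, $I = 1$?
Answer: $- \frac{213932515324}{174555} \approx -1.2256 \cdot 10^{6}$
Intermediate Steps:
$Q{\left(X \right)} = 2$ ($Q{\left(X \right)} = 1 \cdot 6 - 4 = 6 - 4 = 2$)
$\left(-946 + \left(- \frac{722}{-405} + \frac{Q{\left(-24 \right)}}{431}\right)\right) 1298 = \left(-946 + \left(- \frac{722}{-405} + \frac{2}{431}\right)\right) 1298 = \left(-946 + \left(\left(-722\right) \left(- \frac{1}{405}\right) + 2 \cdot \frac{1}{431}\right)\right) 1298 = \left(-946 + \left(\frac{722}{405} + \frac{2}{431}\right)\right) 1298 = \left(-946 + \frac{311992}{174555}\right) 1298 = \left(- \frac{164817038}{174555}\right) 1298 = - \frac{213932515324}{174555}$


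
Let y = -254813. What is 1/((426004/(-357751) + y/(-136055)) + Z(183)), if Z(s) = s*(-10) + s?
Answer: -48673812305/80132569234992 ≈ -0.00060742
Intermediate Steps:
Z(s) = -9*s (Z(s) = -10*s + s = -9*s)
1/((426004/(-357751) + y/(-136055)) + Z(183)) = 1/((426004/(-357751) - 254813/(-136055)) - 9*183) = 1/((426004*(-1/357751) - 254813*(-1/136055)) - 1647) = 1/((-426004/357751 + 254813/136055) - 1647) = 1/(33199631343/48673812305 - 1647) = 1/(-80132569234992/48673812305) = -48673812305/80132569234992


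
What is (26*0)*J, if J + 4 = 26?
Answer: 0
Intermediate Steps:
J = 22 (J = -4 + 26 = 22)
(26*0)*J = (26*0)*22 = 0*22 = 0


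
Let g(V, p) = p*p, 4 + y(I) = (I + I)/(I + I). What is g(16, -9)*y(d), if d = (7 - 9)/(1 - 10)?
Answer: -243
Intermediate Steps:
d = 2/9 (d = -2/(-9) = -2*(-⅑) = 2/9 ≈ 0.22222)
y(I) = -3 (y(I) = -4 + (I + I)/(I + I) = -4 + (2*I)/((2*I)) = -4 + (2*I)*(1/(2*I)) = -4 + 1 = -3)
g(V, p) = p²
g(16, -9)*y(d) = (-9)²*(-3) = 81*(-3) = -243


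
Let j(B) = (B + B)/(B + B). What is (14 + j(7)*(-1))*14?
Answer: 182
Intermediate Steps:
j(B) = 1 (j(B) = (2*B)/((2*B)) = (2*B)*(1/(2*B)) = 1)
(14 + j(7)*(-1))*14 = (14 + 1*(-1))*14 = (14 - 1)*14 = 13*14 = 182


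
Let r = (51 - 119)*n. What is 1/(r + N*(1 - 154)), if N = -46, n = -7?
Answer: 1/7514 ≈ 0.00013308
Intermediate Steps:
r = 476 (r = (51 - 119)*(-7) = -68*(-7) = 476)
1/(r + N*(1 - 154)) = 1/(476 - 46*(1 - 154)) = 1/(476 - 46*(-153)) = 1/(476 + 7038) = 1/7514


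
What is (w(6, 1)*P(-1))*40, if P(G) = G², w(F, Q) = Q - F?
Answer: -200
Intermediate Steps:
(w(6, 1)*P(-1))*40 = ((1 - 1*6)*(-1)²)*40 = ((1 - 6)*1)*40 = -5*1*40 = -5*40 = -200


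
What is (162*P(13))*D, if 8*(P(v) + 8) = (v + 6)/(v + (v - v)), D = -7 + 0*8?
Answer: 460971/52 ≈ 8864.8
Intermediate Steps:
D = -7 (D = -7 + 0 = -7)
P(v) = -8 + (6 + v)/(8*v) (P(v) = -8 + ((v + 6)/(v + (v - v)))/8 = -8 + ((6 + v)/(v + 0))/8 = -8 + ((6 + v)/v)/8 = -8 + (6 + v)/(8*v))
(162*P(13))*D = (162*((3/8)*(2 - 21*13)/13))*(-7) = (162*((3/8)*(1/13)*(2 - 273)))*(-7) = (162*((3/8)*(1/13)*(-271)))*(-7) = (162*(-813/104))*(-7) = -65853/52*(-7) = 460971/52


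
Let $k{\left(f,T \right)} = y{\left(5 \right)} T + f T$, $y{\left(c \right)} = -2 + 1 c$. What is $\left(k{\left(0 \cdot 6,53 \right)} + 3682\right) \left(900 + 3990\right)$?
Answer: $18782490$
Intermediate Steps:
$y{\left(c \right)} = -2 + c$
$k{\left(f,T \right)} = 3 T + T f$ ($k{\left(f,T \right)} = \left(-2 + 5\right) T + f T = 3 T + T f$)
$\left(k{\left(0 \cdot 6,53 \right)} + 3682\right) \left(900 + 3990\right) = \left(53 \left(3 + 0 \cdot 6\right) + 3682\right) \left(900 + 3990\right) = \left(53 \left(3 + 0\right) + 3682\right) 4890 = \left(53 \cdot 3 + 3682\right) 4890 = \left(159 + 3682\right) 4890 = 3841 \cdot 4890 = 18782490$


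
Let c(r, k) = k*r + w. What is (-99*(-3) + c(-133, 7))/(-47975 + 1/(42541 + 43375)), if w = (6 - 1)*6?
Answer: 51893264/4121820099 ≈ 0.012590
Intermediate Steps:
w = 30 (w = 5*6 = 30)
c(r, k) = 30 + k*r (c(r, k) = k*r + 30 = 30 + k*r)
(-99*(-3) + c(-133, 7))/(-47975 + 1/(42541 + 43375)) = (-99*(-3) + (30 + 7*(-133)))/(-47975 + 1/(42541 + 43375)) = (297 + (30 - 931))/(-47975 + 1/85916) = (297 - 901)/(-47975 + 1/85916) = -604/(-4121820099/85916) = -604*(-85916/4121820099) = 51893264/4121820099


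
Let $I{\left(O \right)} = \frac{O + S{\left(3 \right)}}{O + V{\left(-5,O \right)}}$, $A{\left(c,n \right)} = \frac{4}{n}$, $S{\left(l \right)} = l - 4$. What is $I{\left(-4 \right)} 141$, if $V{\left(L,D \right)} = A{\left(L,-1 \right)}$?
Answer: $\frac{705}{8} \approx 88.125$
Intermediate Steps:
$S{\left(l \right)} = -4 + l$
$V{\left(L,D \right)} = -4$ ($V{\left(L,D \right)} = \frac{4}{-1} = 4 \left(-1\right) = -4$)
$I{\left(O \right)} = \frac{-1 + O}{-4 + O}$ ($I{\left(O \right)} = \frac{O + \left(-4 + 3\right)}{O - 4} = \frac{O - 1}{-4 + O} = \frac{-1 + O}{-4 + O}$)
$I{\left(-4 \right)} 141 = \frac{-1 - 4}{-4 - 4} \cdot 141 = \frac{1}{-8} \left(-5\right) 141 = \left(- \frac{1}{8}\right) \left(-5\right) 141 = \frac{5}{8} \cdot 141 = \frac{705}{8}$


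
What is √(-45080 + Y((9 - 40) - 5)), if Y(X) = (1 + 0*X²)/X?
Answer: I*√1622881/6 ≈ 212.32*I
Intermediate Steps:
Y(X) = 1/X (Y(X) = (1 + 0)/X = 1/X)
√(-45080 + Y((9 - 40) - 5)) = √(-45080 + 1/((9 - 40) - 5)) = √(-45080 + 1/(-31 - 5)) = √(-45080 + 1/(-36)) = √(-45080 - 1/36) = √(-1622881/36) = I*√1622881/6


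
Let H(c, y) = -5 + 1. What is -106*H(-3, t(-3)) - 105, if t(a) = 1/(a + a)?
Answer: 319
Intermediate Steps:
t(a) = 1/(2*a)
H(c, y) = -4
-106*H(-3, t(-3)) - 105 = -106*(-4) - 105 = 424 - 105 = 319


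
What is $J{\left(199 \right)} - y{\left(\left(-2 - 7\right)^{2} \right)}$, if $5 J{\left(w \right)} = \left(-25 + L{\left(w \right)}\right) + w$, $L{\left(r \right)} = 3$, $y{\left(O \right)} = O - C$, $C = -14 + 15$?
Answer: $- \frac{223}{5} \approx -44.6$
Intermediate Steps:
$C = 1$
$y{\left(O \right)} = -1 + O$ ($y{\left(O \right)} = O - 1 = -1 + O$)
$J{\left(w \right)} = - \frac{22}{5} + \frac{w}{5}$ ($J{\left(w \right)} = \frac{\left(-25 + 3\right) + w}{5} = \frac{-22 + w}{5} = - \frac{22}{5} + \frac{w}{5}$)
$J{\left(199 \right)} - y{\left(\left(-2 - 7\right)^{2} \right)} = \left(- \frac{22}{5} + \frac{1}{5} \cdot 199\right) - \left(-1 + \left(-2 - 7\right)^{2}\right) = \left(- \frac{22}{5} + \frac{199}{5}\right) - \left(-1 + \left(-9\right)^{2}\right) = \frac{177}{5} - \left(-1 + 81\right) = \frac{177}{5} - 80 = - \frac{223}{5}$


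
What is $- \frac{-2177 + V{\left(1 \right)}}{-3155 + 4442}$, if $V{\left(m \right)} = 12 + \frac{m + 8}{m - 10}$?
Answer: $\frac{722}{429} \approx 1.683$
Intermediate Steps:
$V{\left(m \right)} = 12 + \frac{8 + m}{-10 + m}$
$- \frac{-2177 + V{\left(1 \right)}}{-3155 + 4442} = - \frac{-2177 + \frac{-112 + 13 \cdot 1}{-10 + 1}}{-3155 + 4442} = - \frac{-2177 + \frac{-112 + 13}{-9}}{1287} = - \frac{-2177 - -11}{1287} = - \frac{-2177 + 11}{1287} = - \frac{-2166}{1287} = \left(-1\right) \left(- \frac{722}{429}\right) = \frac{722}{429}$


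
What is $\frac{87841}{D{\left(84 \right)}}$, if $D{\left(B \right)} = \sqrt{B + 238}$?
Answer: $\frac{87841 \sqrt{322}}{322} \approx 4895.2$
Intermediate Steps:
$D{\left(B \right)} = \sqrt{238 + B}$
$\frac{87841}{D{\left(84 \right)}} = \frac{87841}{\sqrt{238 + 84}} = \frac{87841}{\sqrt{322}} = 87841 \frac{\sqrt{322}}{322} = \frac{87841 \sqrt{322}}{322}$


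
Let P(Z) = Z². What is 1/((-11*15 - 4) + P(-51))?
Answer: 1/2432 ≈ 0.00041118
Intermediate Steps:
1/((-11*15 - 4) + P(-51)) = 1/((-11*15 - 4) + (-51)²) = 1/((-165 - 4) + 2601) = 1/(-169 + 2601) = 1/2432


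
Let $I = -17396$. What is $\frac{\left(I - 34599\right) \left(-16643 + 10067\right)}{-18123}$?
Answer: $- \frac{113973040}{6041} \approx -18867.0$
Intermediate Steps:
$\frac{\left(I - 34599\right) \left(-16643 + 10067\right)}{-18123} = \frac{\left(-17396 - 34599\right) \left(-16643 + 10067\right)}{-18123} = \left(-51995\right) \left(-6576\right) \left(- \frac{1}{18123}\right) = 341919120 \left(- \frac{1}{18123}\right) = - \frac{113973040}{6041}$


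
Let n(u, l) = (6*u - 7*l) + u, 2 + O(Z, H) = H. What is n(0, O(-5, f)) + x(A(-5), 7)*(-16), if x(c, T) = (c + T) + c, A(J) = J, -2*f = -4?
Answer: 48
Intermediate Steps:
f = 2 (f = -1/2*(-4) = 2)
O(Z, H) = -2 + H
x(c, T) = T + 2*c (x(c, T) = (T + c) + c = T + 2*c)
n(u, l) = -7*l + 7*u (n(u, l) = (-7*l + 6*u) + u = -7*l + 7*u)
n(0, O(-5, f)) + x(A(-5), 7)*(-16) = (-7*(-2 + 2) + 7*0) + (7 + 2*(-5))*(-16) = (-7*0 + 0) + (7 - 10)*(-16) = (0 + 0) - 3*(-16) = 0 + 48 = 48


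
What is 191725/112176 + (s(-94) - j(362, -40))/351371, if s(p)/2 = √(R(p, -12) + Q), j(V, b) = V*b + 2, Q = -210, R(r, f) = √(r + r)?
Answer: 68990689103/39415393296 + 2*√(-210 + 2*I*√47)/351371 ≈ 1.7504 + 8.2529e-5*I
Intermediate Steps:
R(r, f) = √2*√r (R(r, f) = √(2*r) = √2*√r)
j(V, b) = 2 + V*b
s(p) = 2*√(-210 + √2*√p) (s(p) = 2*√(√2*√p - 210) = 2*√(-210 + √2*√p))
191725/112176 + (s(-94) - j(362, -40))/351371 = 191725/112176 + (2*√(-210 + √2*√(-94)) - (2 + 362*(-40)))/351371 = 191725*(1/112176) + (2*√(-210 + √2*(I*√94)) - (2 - 14480))*(1/351371) = 191725/112176 + (2*√(-210 + 2*I*√47) - 1*(-14478))*(1/351371) = 191725/112176 + (2*√(-210 + 2*I*√47) + 14478)*(1/351371) = 191725/112176 + (14478 + 2*√(-210 + 2*I*√47))*(1/351371) = 191725/112176 + (14478/351371 + 2*√(-210 + 2*I*√47)/351371) = 68990689103/39415393296 + 2*√(-210 + 2*I*√47)/351371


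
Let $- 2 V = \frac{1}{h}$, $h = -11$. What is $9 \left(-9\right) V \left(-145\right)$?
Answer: $\frac{11745}{22} \approx 533.86$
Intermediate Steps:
$V = \frac{1}{22}$ ($V = - \frac{1}{2 \left(-11\right)} = \left(- \frac{1}{2}\right) \left(- \frac{1}{11}\right) = \frac{1}{22} \approx 0.045455$)
$9 \left(-9\right) V \left(-145\right) = 9 \left(-9\right) \frac{1}{22} \left(-145\right) = \left(-81\right) \frac{1}{22} \left(-145\right) = \left(- \frac{81}{22}\right) \left(-145\right) = \frac{11745}{22}$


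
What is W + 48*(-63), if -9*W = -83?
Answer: -27133/9 ≈ -3014.8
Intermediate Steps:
W = 83/9 (W = -1/9*(-83) = 83/9 ≈ 9.2222)
W + 48*(-63) = 83/9 + 48*(-63) = 83/9 - 3024 = -27133/9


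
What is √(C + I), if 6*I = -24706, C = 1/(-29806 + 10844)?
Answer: I*√13324839487854/56886 ≈ 64.169*I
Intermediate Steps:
C = -1/18962 (C = 1/(-18962) = -1/18962 ≈ -5.2737e-5)
I = -12353/3 (I = (⅙)*(-24706) = -12353/3 ≈ -4117.7)
√(C + I) = √(-1/18962 - 12353/3) = √(-234237589/56886) = I*√13324839487854/56886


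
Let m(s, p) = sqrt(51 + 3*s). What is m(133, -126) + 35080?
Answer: 35080 + 15*sqrt(2) ≈ 35101.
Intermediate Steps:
m(133, -126) + 35080 = sqrt(51 + 3*133) + 35080 = sqrt(51 + 399) + 35080 = sqrt(450) + 35080 = 15*sqrt(2) + 35080 = 35080 + 15*sqrt(2)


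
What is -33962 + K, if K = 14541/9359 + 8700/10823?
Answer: -3439855624091/101292457 ≈ -33960.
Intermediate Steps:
K = 238800543/101292457 (K = 14541*(1/9359) + 8700*(1/10823) = 14541/9359 + 8700/10823 = 238800543/101292457 ≈ 2.3575)
-33962 + K = -33962 + 238800543/101292457 = -3439855624091/101292457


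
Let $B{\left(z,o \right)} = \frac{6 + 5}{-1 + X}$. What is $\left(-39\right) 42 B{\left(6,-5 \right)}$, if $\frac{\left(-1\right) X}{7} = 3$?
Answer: $819$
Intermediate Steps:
$X = -21$ ($X = \left(-7\right) 3 = -21$)
$B{\left(z,o \right)} = - \frac{1}{2}$ ($B{\left(z,o \right)} = \frac{6 + 5}{-1 - 21} = \frac{11}{-22} = 11 \left(- \frac{1}{22}\right) = - \frac{1}{2}$)
$\left(-39\right) 42 B{\left(6,-5 \right)} = \left(-39\right) 42 \left(- \frac{1}{2}\right) = \left(-1638\right) \left(- \frac{1}{2}\right) = 819$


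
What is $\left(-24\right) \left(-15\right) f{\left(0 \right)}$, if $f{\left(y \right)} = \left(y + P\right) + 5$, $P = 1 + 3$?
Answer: $3240$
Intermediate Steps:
$P = 4$
$f{\left(y \right)} = 9 + y$ ($f{\left(y \right)} = \left(y + 4\right) + 5 = \left(4 + y\right) + 5 = 9 + y$)
$\left(-24\right) \left(-15\right) f{\left(0 \right)} = \left(-24\right) \left(-15\right) \left(9 + 0\right) = 360 \cdot 9 = 3240$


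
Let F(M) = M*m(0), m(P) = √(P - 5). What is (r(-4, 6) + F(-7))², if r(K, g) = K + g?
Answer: (2 - 7*I*√5)² ≈ -241.0 - 62.61*I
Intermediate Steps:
m(P) = √(-5 + P)
F(M) = I*M*√5 (F(M) = M*√(-5 + 0) = M*√(-5) = M*(I*√5) = I*M*√5)
(r(-4, 6) + F(-7))² = ((-4 + 6) + I*(-7)*√5)² = (2 - 7*I*√5)²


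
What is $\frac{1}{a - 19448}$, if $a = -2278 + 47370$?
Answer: $\frac{1}{25644} \approx 3.8995 \cdot 10^{-5}$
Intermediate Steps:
$a = 45092$
$\frac{1}{a - 19448} = \frac{1}{45092 - 19448} = \frac{1}{25644}$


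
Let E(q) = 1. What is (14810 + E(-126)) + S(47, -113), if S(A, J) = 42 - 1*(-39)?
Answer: 14892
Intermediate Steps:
S(A, J) = 81 (S(A, J) = 42 + 39 = 81)
(14810 + E(-126)) + S(47, -113) = (14810 + 1) + 81 = 14811 + 81 = 14892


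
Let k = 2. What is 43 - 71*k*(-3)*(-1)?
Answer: -383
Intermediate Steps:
43 - 71*k*(-3)*(-1) = 43 - 71*2*(-3)*(-1) = 43 - (-426)*(-1) = 43 - 71*6 = 43 - 426 = -383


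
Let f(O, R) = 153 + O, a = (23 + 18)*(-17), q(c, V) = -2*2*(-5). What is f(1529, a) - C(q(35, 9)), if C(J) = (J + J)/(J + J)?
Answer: 1681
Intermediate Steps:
q(c, V) = 20 (q(c, V) = -4*(-5) = 20)
C(J) = 1 (C(J) = (2*J)/((2*J)) = (2*J)*(1/(2*J)) = 1)
a = -697 (a = 41*(-17) = -697)
f(1529, a) - C(q(35, 9)) = (153 + 1529) - 1*1 = 1682 - 1 = 1681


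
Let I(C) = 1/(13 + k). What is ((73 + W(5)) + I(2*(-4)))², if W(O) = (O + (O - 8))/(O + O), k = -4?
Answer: 10883401/2025 ≈ 5374.5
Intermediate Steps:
W(O) = (-8 + 2*O)/(2*O) (W(O) = (O + (-8 + O))/((2*O)) = (-8 + 2*O)*(1/(2*O)) = (-8 + 2*O)/(2*O))
I(C) = ⅑ (I(C) = 1/(13 - 4) = 1/9 = ⅑)
((73 + W(5)) + I(2*(-4)))² = ((73 + (-4 + 5)/5) + ⅑)² = ((73 + (⅕)*1) + ⅑)² = ((73 + ⅕) + ⅑)² = (366/5 + ⅑)² = (3299/45)² = 10883401/2025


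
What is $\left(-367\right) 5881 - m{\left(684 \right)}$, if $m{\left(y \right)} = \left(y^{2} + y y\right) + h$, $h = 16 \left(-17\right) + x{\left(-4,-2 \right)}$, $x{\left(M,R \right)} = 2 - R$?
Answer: $-3093771$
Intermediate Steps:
$h = -268$ ($h = 16 \left(-17\right) + \left(2 - -2\right) = -272 + \left(2 + 2\right) = -272 + 4 = -268$)
$m{\left(y \right)} = -268 + 2 y^{2}$ ($m{\left(y \right)} = \left(y^{2} + y y\right) - 268 = \left(y^{2} + y^{2}\right) - 268 = 2 y^{2} - 268 = -268 + 2 y^{2}$)
$\left(-367\right) 5881 - m{\left(684 \right)} = \left(-367\right) 5881 - \left(-268 + 2 \cdot 684^{2}\right) = -2158327 - \left(-268 + 2 \cdot 467856\right) = -2158327 - \left(-268 + 935712\right) = -2158327 - 935444 = -3093771$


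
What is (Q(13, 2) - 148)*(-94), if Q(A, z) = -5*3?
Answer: 15322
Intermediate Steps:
Q(A, z) = -15
(Q(13, 2) - 148)*(-94) = (-15 - 148)*(-94) = -163*(-94) = 15322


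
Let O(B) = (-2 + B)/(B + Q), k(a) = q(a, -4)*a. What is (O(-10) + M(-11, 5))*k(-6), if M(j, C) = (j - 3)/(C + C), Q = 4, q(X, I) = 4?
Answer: -72/5 ≈ -14.400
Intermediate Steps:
k(a) = 4*a
M(j, C) = (-3 + j)/(2*C) (M(j, C) = (-3 + j)/((2*C)) = (-3 + j)*(1/(2*C)) = (-3 + j)/(2*C))
O(B) = (-2 + B)/(4 + B) (O(B) = (-2 + B)/(B + 4) = (-2 + B)/(4 + B))
(O(-10) + M(-11, 5))*k(-6) = ((-2 - 10)/(4 - 10) + (½)*(-3 - 11)/5)*(4*(-6)) = (-12/(-6) + (½)*(⅕)*(-14))*(-24) = (-⅙*(-12) - 7/5)*(-24) = (2 - 7/5)*(-24) = (⅗)*(-24) = -72/5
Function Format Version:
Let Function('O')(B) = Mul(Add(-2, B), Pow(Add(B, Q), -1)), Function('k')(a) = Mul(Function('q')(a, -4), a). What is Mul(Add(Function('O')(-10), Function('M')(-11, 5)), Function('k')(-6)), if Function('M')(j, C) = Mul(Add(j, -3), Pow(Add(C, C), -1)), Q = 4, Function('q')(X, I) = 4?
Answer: Rational(-72, 5) ≈ -14.400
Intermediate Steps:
Function('k')(a) = Mul(4, a)
Function('M')(j, C) = Mul(Rational(1, 2), Pow(C, -1), Add(-3, j)) (Function('M')(j, C) = Mul(Add(-3, j), Pow(Mul(2, C), -1)) = Mul(Add(-3, j), Mul(Rational(1, 2), Pow(C, -1))) = Mul(Rational(1, 2), Pow(C, -1), Add(-3, j)))
Function('O')(B) = Mul(Pow(Add(4, B), -1), Add(-2, B)) (Function('O')(B) = Mul(Add(-2, B), Pow(Add(B, 4), -1)) = Mul(Add(-2, B), Pow(Add(4, B), -1)) = Mul(Pow(Add(4, B), -1), Add(-2, B)))
Mul(Add(Function('O')(-10), Function('M')(-11, 5)), Function('k')(-6)) = Mul(Add(Mul(Pow(Add(4, -10), -1), Add(-2, -10)), Mul(Rational(1, 2), Pow(5, -1), Add(-3, -11))), Mul(4, -6)) = Mul(Add(Mul(Pow(-6, -1), -12), Mul(Rational(1, 2), Rational(1, 5), -14)), -24) = Mul(Add(Mul(Rational(-1, 6), -12), Rational(-7, 5)), -24) = Mul(Add(2, Rational(-7, 5)), -24) = Mul(Rational(3, 5), -24) = Rational(-72, 5)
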